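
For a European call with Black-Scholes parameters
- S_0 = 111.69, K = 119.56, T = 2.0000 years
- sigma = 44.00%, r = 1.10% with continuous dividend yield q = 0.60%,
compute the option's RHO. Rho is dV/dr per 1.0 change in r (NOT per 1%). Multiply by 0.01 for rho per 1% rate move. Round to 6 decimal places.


Answer: Rho = 80.216805

Derivation:
d1 = 0.2177709524; d2 = -0.4044830150
phi(d1) = 0.3895937977; exp(-qT) = 0.9880717129; exp(-rT) = 0.9782402351
N(d2) = 0.3429287827
Rho = K*T*exp(-rT)*N(d2) = 119.5600 * 2.0000 * 0.9782402351 * 0.3429287827 = 80.216805


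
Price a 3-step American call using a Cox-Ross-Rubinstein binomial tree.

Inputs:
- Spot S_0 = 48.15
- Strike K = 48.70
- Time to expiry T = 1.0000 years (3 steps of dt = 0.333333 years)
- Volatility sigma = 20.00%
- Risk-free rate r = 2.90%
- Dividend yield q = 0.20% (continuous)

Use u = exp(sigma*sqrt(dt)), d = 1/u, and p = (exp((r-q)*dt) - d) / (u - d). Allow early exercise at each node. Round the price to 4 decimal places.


dt = T/N = 0.333333
u = exp(sigma*sqrt(dt)) = 1.122401; d = 1/u = 0.890947
p = (exp((r-q)*dt) - d) / (u - d) = 0.510225
Discount per step: exp(-r*dt) = 0.990380
Stock lattice S(k, i) with i counting down-moves:
  k=0: S(0,0) = 48.1500
  k=1: S(1,0) = 54.0436; S(1,1) = 42.8991
  k=2: S(2,0) = 60.6586; S(2,1) = 48.1500; S(2,2) = 38.2208
  k=3: S(3,0) = 68.0833; S(3,1) = 54.0436; S(3,2) = 42.8991; S(3,3) = 34.0528
Terminal payoffs V(N, i) = max(S_T - K, 0):
  V(3,0) = 19.383255; V(3,1) = 5.343603; V(3,2) = 0.000000; V(3,3) = 0.000000
Backward induction: V(k, i) = exp(-r*dt) * [p * V(k+1, i) + (1-p) * V(k+1, i+1)]; then take max(V_cont, immediate exercise) for American.
  V(2,0) = exp(-r*dt) * [p*19.383255 + (1-p)*5.343603] = 12.386662; exercise = 11.958589; V(2,0) = max -> 12.386662
  V(2,1) = exp(-r*dt) * [p*5.343603 + (1-p)*0.000000] = 2.700210; exercise = 0.000000; V(2,1) = max -> 2.700210
  V(2,2) = exp(-r*dt) * [p*0.000000 + (1-p)*0.000000] = 0.000000; exercise = 0.000000; V(2,2) = max -> 0.000000
  V(1,0) = exp(-r*dt) * [p*12.386662 + (1-p)*2.700210] = 7.568956; exercise = 5.343603; V(1,0) = max -> 7.568956
  V(1,1) = exp(-r*dt) * [p*2.700210 + (1-p)*0.000000] = 1.364460; exercise = 0.000000; V(1,1) = max -> 1.364460
  V(0,0) = exp(-r*dt) * [p*7.568956 + (1-p)*1.364460] = 4.486567; exercise = 0.000000; V(0,0) = max -> 4.486567

Answer: Price = V(0,0) = 4.4866


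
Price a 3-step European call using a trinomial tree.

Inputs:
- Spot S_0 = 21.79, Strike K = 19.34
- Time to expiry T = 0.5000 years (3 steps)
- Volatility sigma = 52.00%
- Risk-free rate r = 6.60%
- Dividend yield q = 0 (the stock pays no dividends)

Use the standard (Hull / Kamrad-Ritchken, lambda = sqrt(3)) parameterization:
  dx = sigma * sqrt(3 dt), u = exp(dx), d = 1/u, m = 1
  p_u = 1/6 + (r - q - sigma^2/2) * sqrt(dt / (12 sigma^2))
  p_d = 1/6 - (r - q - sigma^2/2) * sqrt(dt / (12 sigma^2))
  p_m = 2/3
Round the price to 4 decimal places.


dt = T/N = 0.166667; dx = sigma*sqrt(3*dt) = 0.367696
u = exp(dx) = 1.444402; d = 1/u = 0.692328
p_u = 0.150983, p_m = 0.666667, p_d = 0.182350
Discount per step: exp(-r*dt) = 0.989060
Stock lattice S(k, j) with j the centered position index:
  k=0: S(0,+0) = 21.7900
  k=1: S(1,-1) = 15.0858; S(1,+0) = 21.7900; S(1,+1) = 31.4735
  k=2: S(2,-2) = 10.4443; S(2,-1) = 15.0858; S(2,+0) = 21.7900; S(2,+1) = 31.4735; S(2,+2) = 45.4604
  k=3: S(3,-3) = 7.2309; S(3,-2) = 10.4443; S(3,-1) = 15.0858; S(3,+0) = 21.7900; S(3,+1) = 31.4735; S(3,+2) = 45.4604; S(3,+3) = 65.6631
Terminal payoffs V(N, j) = max(S_T - K, 0):
  V(3,-3) = 0.000000; V(3,-2) = 0.000000; V(3,-1) = 0.000000; V(3,+0) = 2.450000; V(3,+1) = 12.133524; V(3,+2) = 26.120427; V(3,+3) = 46.323140
Backward induction: V(k, j) = exp(-r*dt) * [p_u * V(k+1, j+1) + p_m * V(k+1, j) + p_d * V(k+1, j-1)]
  V(2,-2) = exp(-r*dt) * [p_u*0.000000 + p_m*0.000000 + p_d*0.000000] = 0.000000
  V(2,-1) = exp(-r*dt) * [p_u*2.450000 + p_m*0.000000 + p_d*0.000000] = 0.365863
  V(2,+0) = exp(-r*dt) * [p_u*12.133524 + p_m*2.450000 + p_d*0.000000] = 3.427385
  V(2,+1) = exp(-r*dt) * [p_u*26.120427 + p_m*12.133524 + p_d*2.450000] = 12.343001
  V(2,+2) = exp(-r*dt) * [p_u*46.323140 + p_m*26.120427 + p_d*12.133524] = 26.328973
  V(1,-1) = exp(-r*dt) * [p_u*3.427385 + p_m*0.365863 + p_d*0.000000] = 0.753057
  V(1,+0) = exp(-r*dt) * [p_u*12.343001 + p_m*3.427385 + p_d*0.365863] = 4.169113
  V(1,+1) = exp(-r*dt) * [p_u*26.328973 + p_m*12.343001 + p_d*3.427385] = 12.688544
  V(0,+0) = exp(-r*dt) * [p_u*12.688544 + p_m*4.169113 + p_d*0.753057] = 4.779622

Answer: Price = V(0,0) = 4.7796


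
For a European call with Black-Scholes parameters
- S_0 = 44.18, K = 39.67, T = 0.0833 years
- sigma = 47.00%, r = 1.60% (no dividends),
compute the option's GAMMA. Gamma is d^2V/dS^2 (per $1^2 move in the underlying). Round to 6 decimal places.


Answer: Gamma = 0.045537

Derivation:
d1 = 0.8714345440; d2 = 0.7357843689
phi(d1) = 0.2729033392; exp(-qT) = 1.0000000000; exp(-rT) = 0.9986680878
Gamma = exp(-qT) * phi(d1) / (S * sigma * sqrt(T)) = 1.0000000000 * 0.2729033392 / (44.1800 * 0.4700 * 0.2886173938) = 0.045537


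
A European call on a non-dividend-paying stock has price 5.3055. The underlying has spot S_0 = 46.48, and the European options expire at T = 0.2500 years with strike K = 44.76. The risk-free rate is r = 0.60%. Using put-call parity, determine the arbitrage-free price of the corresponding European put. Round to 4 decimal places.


Put-call parity: C - P = S_0 * exp(-qT) - K * exp(-rT).
S_0 * exp(-qT) = 46.4800 * 1.00000000 = 46.48000000
K * exp(-rT) = 44.7600 * 0.99850112 = 44.69291033
P = C - S*exp(-qT) + K*exp(-rT)
P = 5.3055 - 46.48000000 + 44.69291033 = 3.5184

Answer: Put price = 3.5184


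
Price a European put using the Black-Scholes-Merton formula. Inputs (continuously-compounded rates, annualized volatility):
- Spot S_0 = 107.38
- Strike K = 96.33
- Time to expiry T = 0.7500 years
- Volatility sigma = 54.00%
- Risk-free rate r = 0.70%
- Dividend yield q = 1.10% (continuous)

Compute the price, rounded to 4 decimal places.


Answer: Price = 13.8324

Derivation:
d1 = (ln(S/K) + (r - q + 0.5*sigma^2) * T) / (sigma * sqrt(T)) = 0.45962245
d2 = d1 - sigma * sqrt(T) = -0.00803127
exp(-rT) = 0.99476376; exp(-qT) = 0.99178394
P = K * exp(-rT) * N(-d2) - S_0 * exp(-qT) * N(-d1)
N(-d1) = 0.32289362; N(-d2) = 0.50320398
P = 96.3300 * 0.99476376 * 0.50320398 - 107.3800 * 0.99178394 * 0.32289362 = 13.8324


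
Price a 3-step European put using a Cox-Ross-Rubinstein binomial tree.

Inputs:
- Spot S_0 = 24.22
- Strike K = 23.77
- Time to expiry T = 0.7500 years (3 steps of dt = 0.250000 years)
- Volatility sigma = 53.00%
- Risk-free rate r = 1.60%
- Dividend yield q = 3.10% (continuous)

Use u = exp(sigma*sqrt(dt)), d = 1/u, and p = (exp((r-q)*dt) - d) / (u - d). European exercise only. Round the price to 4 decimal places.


Answer: Price = V(0,0) = 4.5392

Derivation:
dt = T/N = 0.250000
u = exp(sigma*sqrt(dt)) = 1.303431; d = 1/u = 0.767206
p = (exp((r-q)*dt) - d) / (u - d) = 0.427155
Discount per step: exp(-r*dt) = 0.996008
Stock lattice S(k, i) with i counting down-moves:
  k=0: S(0,0) = 24.2200
  k=1: S(1,0) = 31.5691; S(1,1) = 18.5817
  k=2: S(2,0) = 41.1481; S(2,1) = 24.2200; S(2,2) = 14.2560
  k=3: S(3,0) = 53.6338; S(3,1) = 31.5691; S(3,2) = 18.5817; S(3,3) = 10.9373
Terminal payoffs V(N, i) = max(K - S_T, 0):
  V(3,0) = 0.000000; V(3,1) = 0.000000; V(3,2) = 5.188272; V(3,3) = 12.832702
Backward induction: V(k, i) = exp(-r*dt) * [p * V(k+1, i) + (1-p) * V(k+1, i+1)].
  V(2,0) = exp(-r*dt) * [p*0.000000 + (1-p)*0.000000] = 0.000000
  V(2,1) = exp(-r*dt) * [p*0.000000 + (1-p)*5.188272] = 2.960212
  V(2,2) = exp(-r*dt) * [p*5.188272 + (1-p)*12.832702] = 9.529155
  V(1,0) = exp(-r*dt) * [p*0.000000 + (1-p)*2.960212] = 1.688974
  V(1,1) = exp(-r*dt) * [p*2.960212 + (1-p)*9.529155] = 6.696361
  V(0,0) = exp(-r*dt) * [p*1.688974 + (1-p)*6.696361] = 4.539238


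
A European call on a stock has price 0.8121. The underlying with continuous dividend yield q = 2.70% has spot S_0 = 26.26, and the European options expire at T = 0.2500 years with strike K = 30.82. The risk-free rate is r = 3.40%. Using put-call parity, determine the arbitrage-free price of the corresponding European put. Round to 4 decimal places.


Put-call parity: C - P = S_0 * exp(-qT) - K * exp(-rT).
S_0 * exp(-qT) = 26.2600 * 0.99327273 = 26.08334189
K * exp(-rT) = 30.8200 * 0.99153602 = 30.55914022
P = C - S*exp(-qT) + K*exp(-rT)
P = 0.8121 - 26.08334189 + 30.55914022 = 5.2879

Answer: Put price = 5.2879


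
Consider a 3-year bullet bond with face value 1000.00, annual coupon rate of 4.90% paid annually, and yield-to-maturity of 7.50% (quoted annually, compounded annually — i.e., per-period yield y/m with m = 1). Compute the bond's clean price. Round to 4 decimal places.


Answer: Price = 932.3863

Derivation:
Coupon per period c = face * coupon_rate / m = 49.000000
Periods per year m = 1; per-period yield y/m = 0.075000
Number of cashflows N = 3
Cashflows (t years, CF_t, discount factor 1/(1+y/m)^(m*t), PV):
  t = 1.0000: CF_t = 49.000000, DF = 0.930233, PV = 45.581395
  t = 2.0000: CF_t = 49.000000, DF = 0.865333, PV = 42.401298
  t = 3.0000: CF_t = 1049.000000, DF = 0.804961, PV = 844.403637
Price P = sum_t PV_t = 932.386331


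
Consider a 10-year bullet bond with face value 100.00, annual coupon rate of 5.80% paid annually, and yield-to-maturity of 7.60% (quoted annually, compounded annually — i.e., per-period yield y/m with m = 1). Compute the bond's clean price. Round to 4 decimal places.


Coupon per period c = face * coupon_rate / m = 5.800000
Periods per year m = 1; per-period yield y/m = 0.076000
Number of cashflows N = 10
Cashflows (t years, CF_t, discount factor 1/(1+y/m)^(m*t), PV):
  t = 1.0000: CF_t = 5.800000, DF = 0.929368, PV = 5.390335
  t = 2.0000: CF_t = 5.800000, DF = 0.863725, PV = 5.009605
  t = 3.0000: CF_t = 5.800000, DF = 0.802718, PV = 4.655766
  t = 4.0000: CF_t = 5.800000, DF = 0.746021, PV = 4.326920
  t = 5.0000: CF_t = 5.800000, DF = 0.693328, PV = 4.021302
  t = 6.0000: CF_t = 5.800000, DF = 0.644357, PV = 3.737269
  t = 7.0000: CF_t = 5.800000, DF = 0.598845, PV = 3.473298
  t = 8.0000: CF_t = 5.800000, DF = 0.556547, PV = 3.227972
  t = 9.0000: CF_t = 5.800000, DF = 0.517237, PV = 2.999974
  t = 10.0000: CF_t = 105.800000, DF = 0.480704, PV = 50.858431
Price P = sum_t PV_t = 87.700872

Answer: Price = 87.7009


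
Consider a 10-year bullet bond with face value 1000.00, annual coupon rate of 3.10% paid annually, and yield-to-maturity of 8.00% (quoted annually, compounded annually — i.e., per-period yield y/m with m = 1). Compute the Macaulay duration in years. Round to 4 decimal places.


Coupon per period c = face * coupon_rate / m = 31.000000
Periods per year m = 1; per-period yield y/m = 0.080000
Number of cashflows N = 10
Cashflows (t years, CF_t, discount factor 1/(1+y/m)^(m*t), PV):
  t = 1.0000: CF_t = 31.000000, DF = 0.925926, PV = 28.703704
  t = 2.0000: CF_t = 31.000000, DF = 0.857339, PV = 26.577503
  t = 3.0000: CF_t = 31.000000, DF = 0.793832, PV = 24.608799
  t = 4.0000: CF_t = 31.000000, DF = 0.735030, PV = 22.785925
  t = 5.0000: CF_t = 31.000000, DF = 0.680583, PV = 21.098079
  t = 6.0000: CF_t = 31.000000, DF = 0.630170, PV = 19.535258
  t = 7.0000: CF_t = 31.000000, DF = 0.583490, PV = 18.088202
  t = 8.0000: CF_t = 31.000000, DF = 0.540269, PV = 16.748335
  t = 9.0000: CF_t = 31.000000, DF = 0.500249, PV = 15.507718
  t = 10.0000: CF_t = 1031.000000, DF = 0.463193, PV = 477.552486
Price P = sum_t PV_t = 671.206011
Macaulay numerator sum_t t * PV_t:
  t * PV_t at t = 1.0000: 28.703704
  t * PV_t at t = 2.0000: 53.155007
  t * PV_t at t = 3.0000: 73.826398
  t * PV_t at t = 4.0000: 91.143702
  t * PV_t at t = 5.0000: 105.490396
  t * PV_t at t = 6.0000: 117.211551
  t * PV_t at t = 7.0000: 126.617416
  t * PV_t at t = 8.0000: 133.986683
  t * PV_t at t = 9.0000: 139.569462
  t * PV_t at t = 10.0000: 4775.524862
Macaulay duration D = (sum_t t * PV_t) / P = 5645.229180 / 671.206011 = 8.410576

Answer: Macaulay duration = 8.4106 years


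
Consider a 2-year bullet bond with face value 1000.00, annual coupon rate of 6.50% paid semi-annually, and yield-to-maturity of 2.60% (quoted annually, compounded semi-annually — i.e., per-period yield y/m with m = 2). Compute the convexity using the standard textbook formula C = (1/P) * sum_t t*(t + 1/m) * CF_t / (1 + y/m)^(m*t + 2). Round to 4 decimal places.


Coupon per period c = face * coupon_rate / m = 32.500000
Periods per year m = 2; per-period yield y/m = 0.013000
Number of cashflows N = 4
Cashflows (t years, CF_t, discount factor 1/(1+y/m)^(m*t), PV):
  t = 0.5000: CF_t = 32.500000, DF = 0.987167, PV = 32.082922
  t = 1.0000: CF_t = 32.500000, DF = 0.974498, PV = 31.671196
  t = 1.5000: CF_t = 32.500000, DF = 0.961992, PV = 31.264755
  t = 2.0000: CF_t = 1032.500000, DF = 0.949647, PV = 980.510568
Price P = sum_t PV_t = 1075.529441
Convexity numerator sum_t t*(t + 1/m) * CF_t / (1+y/m)^(m*t + 2):
  t = 0.5000: term = 15.632377
  t = 1.0000: term = 46.295293
  t = 1.5000: term = 91.402356
  t = 2.0000: term = 4777.529666
Convexity = (1/P) * sum = 4930.859692 / 1075.529441 = 4.584588

Answer: Convexity = 4.5846


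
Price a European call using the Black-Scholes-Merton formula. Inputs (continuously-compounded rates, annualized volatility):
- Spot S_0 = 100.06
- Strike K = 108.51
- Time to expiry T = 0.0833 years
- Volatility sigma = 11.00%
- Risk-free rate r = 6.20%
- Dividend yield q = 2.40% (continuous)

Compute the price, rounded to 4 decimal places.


Answer: Price = 0.0076

Derivation:
d1 = (ln(S/K) + (r - q + 0.5*sigma^2) * T) / (sigma * sqrt(T)) = -2.43804885
d2 = d1 - sigma * sqrt(T) = -2.46979676
exp(-rT) = 0.99484871; exp(-qT) = 0.99800280
C = S_0 * exp(-qT) * N(d1) - K * exp(-rT) * N(d2)
N(d1) = 0.00738339; N(d2) = 0.00675949
C = 100.0600 * 0.99800280 * 0.00738339 - 108.5100 * 0.99484871 * 0.00675949 = 0.0076


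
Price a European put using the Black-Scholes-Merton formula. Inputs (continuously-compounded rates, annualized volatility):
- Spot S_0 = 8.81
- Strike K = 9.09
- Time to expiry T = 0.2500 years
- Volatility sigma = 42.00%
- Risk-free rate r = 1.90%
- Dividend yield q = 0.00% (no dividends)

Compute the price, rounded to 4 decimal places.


Answer: Price = 0.8710

Derivation:
d1 = (ln(S/K) + (r - q + 0.5*sigma^2) * T) / (sigma * sqrt(T)) = -0.02136890
d2 = d1 - sigma * sqrt(T) = -0.23136890
exp(-rT) = 0.99526126; exp(-qT) = 1.00000000
P = K * exp(-rT) * N(-d2) - S_0 * exp(-qT) * N(-d1)
N(-d1) = 0.50852431; N(-d2) = 0.59148589
P = 9.0900 * 0.99526126 * 0.59148589 - 8.8100 * 1.00000000 * 0.50852431 = 0.8710


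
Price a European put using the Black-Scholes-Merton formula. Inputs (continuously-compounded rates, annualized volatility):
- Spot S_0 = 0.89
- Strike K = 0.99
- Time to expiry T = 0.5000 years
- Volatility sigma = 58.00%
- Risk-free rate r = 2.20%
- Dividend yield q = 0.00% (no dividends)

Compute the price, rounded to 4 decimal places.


d1 = (ln(S/K) + (r - q + 0.5*sigma^2) * T) / (sigma * sqrt(T)) = -0.02775633
d2 = d1 - sigma * sqrt(T) = -0.43787826
exp(-rT) = 0.98906028; exp(-qT) = 1.00000000
P = K * exp(-rT) * N(-d2) - S_0 * exp(-qT) * N(-d1)
N(-d1) = 0.51107175; N(-d2) = 0.66926273
P = 0.9900 * 0.98906028 * 0.66926273 - 0.8900 * 1.00000000 * 0.51107175 = 0.2005

Answer: Price = 0.2005


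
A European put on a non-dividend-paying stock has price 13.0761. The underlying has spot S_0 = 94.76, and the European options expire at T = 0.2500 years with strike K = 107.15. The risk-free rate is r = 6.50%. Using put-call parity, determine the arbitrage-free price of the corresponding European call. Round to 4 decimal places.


Put-call parity: C - P = S_0 * exp(-qT) - K * exp(-rT).
S_0 * exp(-qT) = 94.7600 * 1.00000000 = 94.76000000
K * exp(-rT) = 107.1500 * 0.98388132 = 105.42288333
C = P + S*exp(-qT) - K*exp(-rT)
C = 13.0761 + 94.76000000 - 105.42288333 = 2.4132

Answer: Call price = 2.4132


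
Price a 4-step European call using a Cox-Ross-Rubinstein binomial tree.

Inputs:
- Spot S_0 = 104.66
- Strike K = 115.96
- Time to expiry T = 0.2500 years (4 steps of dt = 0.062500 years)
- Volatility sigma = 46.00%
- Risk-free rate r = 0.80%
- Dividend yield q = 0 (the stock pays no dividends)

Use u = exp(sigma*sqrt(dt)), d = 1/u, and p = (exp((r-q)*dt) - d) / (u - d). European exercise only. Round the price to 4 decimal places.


Answer: Price = V(0,0) = 6.0155

Derivation:
dt = T/N = 0.062500
u = exp(sigma*sqrt(dt)) = 1.121873; d = 1/u = 0.891366
p = (exp((r-q)*dt) - d) / (u - d) = 0.473451
Discount per step: exp(-r*dt) = 0.999500
Stock lattice S(k, i) with i counting down-moves:
  k=0: S(0,0) = 104.6600
  k=1: S(1,0) = 117.4153; S(1,1) = 93.2904
  k=2: S(2,0) = 131.7251; S(2,1) = 104.6600; S(2,2) = 83.1559
  k=3: S(3,0) = 147.7789; S(3,1) = 117.4153; S(3,2) = 93.2904; S(3,3) = 74.1223
  k=4: S(4,0) = 165.7892; S(4,1) = 131.7251; S(4,2) = 104.6600; S(4,3) = 83.1559; S(4,4) = 66.0701
Terminal payoffs V(N, i) = max(S_T - K, 0):
  V(4,0) = 49.829183; V(4,1) = 15.765077; V(4,2) = 0.000000; V(4,3) = 0.000000; V(4,4) = 0.000000
Backward induction: V(k, i) = exp(-r*dt) * [p * V(k+1, i) + (1-p) * V(k+1, i+1)].
  V(3,0) = exp(-r*dt) * [p*49.829183 + (1-p)*15.765077] = 31.876830
  V(3,1) = exp(-r*dt) * [p*15.765077 + (1-p)*0.000000] = 7.460265
  V(3,2) = exp(-r*dt) * [p*0.000000 + (1-p)*0.000000] = 0.000000
  V(3,3) = exp(-r*dt) * [p*0.000000 + (1-p)*0.000000] = 0.000000
  V(2,0) = exp(-r*dt) * [p*31.876830 + (1-p)*7.460265] = 19.010812
  V(2,1) = exp(-r*dt) * [p*7.460265 + (1-p)*0.000000] = 3.530307
  V(2,2) = exp(-r*dt) * [p*0.000000 + (1-p)*0.000000] = 0.000000
  V(1,0) = exp(-r*dt) * [p*19.010812 + (1-p)*3.530307] = 10.854144
  V(1,1) = exp(-r*dt) * [p*3.530307 + (1-p)*0.000000] = 1.670593
  V(0,0) = exp(-r*dt) * [p*10.854144 + (1-p)*1.670593] = 6.015549


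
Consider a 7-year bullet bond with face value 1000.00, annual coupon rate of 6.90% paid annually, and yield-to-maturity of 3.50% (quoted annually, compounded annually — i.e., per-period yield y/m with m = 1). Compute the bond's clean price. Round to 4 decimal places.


Coupon per period c = face * coupon_rate / m = 69.000000
Periods per year m = 1; per-period yield y/m = 0.035000
Number of cashflows N = 7
Cashflows (t years, CF_t, discount factor 1/(1+y/m)^(m*t), PV):
  t = 1.0000: CF_t = 69.000000, DF = 0.966184, PV = 66.666667
  t = 2.0000: CF_t = 69.000000, DF = 0.933511, PV = 64.412238
  t = 3.0000: CF_t = 69.000000, DF = 0.901943, PV = 62.234047
  t = 4.0000: CF_t = 69.000000, DF = 0.871442, PV = 60.129514
  t = 5.0000: CF_t = 69.000000, DF = 0.841973, PV = 58.096149
  t = 6.0000: CF_t = 69.000000, DF = 0.813501, PV = 56.131544
  t = 7.0000: CF_t = 1069.000000, DF = 0.785991, PV = 840.224337
Price P = sum_t PV_t = 1207.894495

Answer: Price = 1207.8945


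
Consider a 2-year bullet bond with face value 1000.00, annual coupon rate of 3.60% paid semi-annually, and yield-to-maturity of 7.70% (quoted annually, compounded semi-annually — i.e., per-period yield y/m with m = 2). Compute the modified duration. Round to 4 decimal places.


Coupon per period c = face * coupon_rate / m = 18.000000
Periods per year m = 2; per-period yield y/m = 0.038500
Number of cashflows N = 4
Cashflows (t years, CF_t, discount factor 1/(1+y/m)^(m*t), PV):
  t = 0.5000: CF_t = 18.000000, DF = 0.962927, PV = 17.332691
  t = 1.0000: CF_t = 18.000000, DF = 0.927229, PV = 16.690122
  t = 1.5000: CF_t = 18.000000, DF = 0.892854, PV = 16.071374
  t = 2.0000: CF_t = 1018.000000, DF = 0.859754, PV = 875.229152
Price P = sum_t PV_t = 925.323339
First compute Macaulay numerator sum_t t * PV_t:
  t * PV_t at t = 0.5000: 8.666346
  t * PV_t at t = 1.0000: 16.690122
  t * PV_t at t = 1.5000: 24.107061
  t * PV_t at t = 2.0000: 1750.458303
Macaulay duration D = 1799.921832 / 925.323339 = 1.945181
Modified duration = D / (1 + y/m) = 1.945181 / (1 + 0.038500) = 1.873068

Answer: Modified duration = 1.8731


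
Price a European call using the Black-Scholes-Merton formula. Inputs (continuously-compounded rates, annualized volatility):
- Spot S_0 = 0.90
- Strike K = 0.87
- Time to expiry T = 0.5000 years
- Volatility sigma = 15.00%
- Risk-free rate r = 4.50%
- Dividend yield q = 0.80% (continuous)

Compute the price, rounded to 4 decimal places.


Answer: Price = 0.0642

Derivation:
d1 = (ln(S/K) + (r - q + 0.5*sigma^2) * T) / (sigma * sqrt(T)) = 0.54707958
d2 = d1 - sigma * sqrt(T) = 0.44101356
exp(-rT) = 0.97775124; exp(-qT) = 0.99600799
C = S_0 * exp(-qT) * N(d1) - K * exp(-rT) * N(d2)
N(d1) = 0.70783797; N(d2) = 0.67039841
C = 0.9000 * 0.99600799 * 0.70783797 - 0.8700 * 0.97775124 * 0.67039841 = 0.0642


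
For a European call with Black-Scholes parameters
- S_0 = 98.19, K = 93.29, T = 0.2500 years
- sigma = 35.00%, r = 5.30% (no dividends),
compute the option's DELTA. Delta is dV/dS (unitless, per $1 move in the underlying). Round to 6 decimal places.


d1 = 0.4557368926; d2 = 0.2807368926
phi(d1) = 0.3595915083; exp(-qT) = 1.0000000000; exp(-rT) = 0.9868373948
N(d1) = 0.6757104054
Delta = exp(-qT) * N(d1) = 1.0000000000 * 0.6757104054 = 0.675710

Answer: Delta = 0.675710


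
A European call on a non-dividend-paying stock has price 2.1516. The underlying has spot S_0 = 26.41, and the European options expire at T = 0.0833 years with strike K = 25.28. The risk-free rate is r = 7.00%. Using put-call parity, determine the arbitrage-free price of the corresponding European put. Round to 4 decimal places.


Put-call parity: C - P = S_0 * exp(-qT) - K * exp(-rT).
S_0 * exp(-qT) = 26.4100 * 1.00000000 = 26.41000000
K * exp(-rT) = 25.2800 * 0.99418597 = 25.13302125
P = C - S*exp(-qT) + K*exp(-rT)
P = 2.1516 - 26.41000000 + 25.13302125 = 0.8746

Answer: Put price = 0.8746


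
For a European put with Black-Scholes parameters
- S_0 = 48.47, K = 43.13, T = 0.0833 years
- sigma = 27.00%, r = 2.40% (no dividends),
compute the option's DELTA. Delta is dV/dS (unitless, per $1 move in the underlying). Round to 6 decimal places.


Answer: Delta = -0.059083

Derivation:
d1 = 1.5625161843; d2 = 1.4845894880
phi(d1) = 0.1176940349; exp(-qT) = 1.0000000000; exp(-rT) = 0.9980027971
N(-d1) = 0.0590832181
Delta = -exp(-qT) * N(-d1) = -1.0000000000 * 0.0590832181 = -0.059083


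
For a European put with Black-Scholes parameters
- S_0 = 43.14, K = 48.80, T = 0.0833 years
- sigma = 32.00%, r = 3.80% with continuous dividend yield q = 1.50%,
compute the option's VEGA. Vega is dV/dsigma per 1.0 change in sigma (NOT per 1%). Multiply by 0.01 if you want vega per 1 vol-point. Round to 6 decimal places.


d1 = -1.2678854257; d2 = -1.3602429917
phi(d1) = 0.1785823822; exp(-qT) = 0.9987512803; exp(-rT) = 0.9968396046
Vega = S * exp(-qT) * phi(d1) * sqrt(T) = 43.1400 * 0.9987512803 * 0.1785823822 * 0.2886173938 = 2.220745

Answer: Vega = 2.220745


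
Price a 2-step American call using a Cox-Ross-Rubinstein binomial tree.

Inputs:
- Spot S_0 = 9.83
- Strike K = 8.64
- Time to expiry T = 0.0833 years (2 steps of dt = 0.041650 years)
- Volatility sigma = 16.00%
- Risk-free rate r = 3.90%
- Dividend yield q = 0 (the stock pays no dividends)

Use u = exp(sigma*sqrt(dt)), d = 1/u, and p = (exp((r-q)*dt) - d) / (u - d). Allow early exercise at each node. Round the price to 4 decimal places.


Answer: Price = V(0,0) = 1.2180

Derivation:
dt = T/N = 0.041650
u = exp(sigma*sqrt(dt)) = 1.033192; d = 1/u = 0.967874
p = (exp((r-q)*dt) - d) / (u - d) = 0.516726
Discount per step: exp(-r*dt) = 0.998377
Stock lattice S(k, i) with i counting down-moves:
  k=0: S(0,0) = 9.8300
  k=1: S(1,0) = 10.1563; S(1,1) = 9.5142
  k=2: S(2,0) = 10.4934; S(2,1) = 9.8300; S(2,2) = 9.2085
Terminal payoffs V(N, i) = max(S_T - K, 0):
  V(2,0) = 1.853391; V(2,1) = 1.190000; V(2,2) = 0.568549
Backward induction: V(k, i) = exp(-r*dt) * [p * V(k+1, i) + (1-p) * V(k+1, i+1)]; then take max(V_cont, immediate exercise) for American.
  V(1,0) = exp(-r*dt) * [p*1.853391 + (1-p)*1.190000] = 1.530303; exercise = 1.516280; V(1,0) = max -> 1.530303
  V(1,1) = exp(-r*dt) * [p*1.190000 + (1-p)*0.568549] = 0.888225; exercise = 0.874202; V(1,1) = max -> 0.888225
  V(0,0) = exp(-r*dt) * [p*1.530303 + (1-p)*0.888225] = 1.218023; exercise = 1.190000; V(0,0) = max -> 1.218023


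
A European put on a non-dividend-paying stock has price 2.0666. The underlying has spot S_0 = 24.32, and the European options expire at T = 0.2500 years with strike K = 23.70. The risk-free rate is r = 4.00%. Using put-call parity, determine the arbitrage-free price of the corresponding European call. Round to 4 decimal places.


Put-call parity: C - P = S_0 * exp(-qT) - K * exp(-rT).
S_0 * exp(-qT) = 24.3200 * 1.00000000 = 24.32000000
K * exp(-rT) = 23.7000 * 0.99004983 = 23.46418106
C = P + S*exp(-qT) - K*exp(-rT)
C = 2.0666 + 24.32000000 - 23.46418106 = 2.9224

Answer: Call price = 2.9224


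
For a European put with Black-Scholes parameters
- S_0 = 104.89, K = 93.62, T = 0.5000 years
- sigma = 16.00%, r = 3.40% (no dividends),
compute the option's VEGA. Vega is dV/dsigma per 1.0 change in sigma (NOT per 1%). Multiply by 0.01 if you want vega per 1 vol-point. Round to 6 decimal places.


d1 = 1.2115226949; d2 = 1.0983856099
phi(d1) = 0.1915067633; exp(-qT) = 1.0000000000; exp(-rT) = 0.9831436846
Vega = S * exp(-qT) * phi(d1) * sqrt(T) = 104.8900 * 1.0000000000 * 0.1915067633 * 0.7071067812 = 14.203756

Answer: Vega = 14.203756


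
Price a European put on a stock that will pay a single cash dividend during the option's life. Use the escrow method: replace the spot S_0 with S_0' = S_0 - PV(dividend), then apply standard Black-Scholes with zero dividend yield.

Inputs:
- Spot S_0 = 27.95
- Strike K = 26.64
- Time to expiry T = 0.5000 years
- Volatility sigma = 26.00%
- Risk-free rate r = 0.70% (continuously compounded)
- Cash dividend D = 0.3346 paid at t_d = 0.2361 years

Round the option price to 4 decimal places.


PV(D) = D * exp(-r * t_d) = 0.3346 * 0.99834866 = 0.33404746
S_0' = S_0 - PV(D) = 27.9500 - 0.33404746 = 27.61595254
d1 = (ln(S_0'/K) + (r + sigma^2/2)*T) / (sigma*sqrt(T)) = 0.30666541
d2 = d1 - sigma*sqrt(T) = 0.12281765
exp(-rT) = 0.99650612
N(-d1) = 0.37954903; N(-d2) = 0.45112575
P = K * exp(-rT) * N(-d2) - S_0' * N(-d1) = 26.6400 * 0.99650612 * 0.45112575 - 27.61595254 * 0.37954903 = 1.4944

Answer: Price = 1.4944


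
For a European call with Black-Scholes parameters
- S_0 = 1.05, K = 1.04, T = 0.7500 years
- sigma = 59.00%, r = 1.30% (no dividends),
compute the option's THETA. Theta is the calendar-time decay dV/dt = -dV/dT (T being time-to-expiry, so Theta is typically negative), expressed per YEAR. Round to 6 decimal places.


d1 = 0.2932879695; d2 = -0.2176670187
phi(d1) = 0.3821479469; exp(-qT) = 1.0000000000; exp(-rT) = 0.9902973771
Theta = -S*exp(-qT)*phi(d1)*sigma/(2*sqrt(T)) - r*K*exp(-rT)*N(d2) + q*S*exp(-qT)*N(d1)
N(d1) = 0.6153489758; N(d2) = 0.4138442814; sqrt(T) = 0.8660254038
Term 1 = -1.0500 * 1.0000000000 * 0.3821479469 * 0.5900 / (2 * 0.8660254038) = -0.1366822798
Term 2 = -0.0130 * 1.0400 * 0.9902973771 * 0.4138442814 = -0.0055408868
Term 3 = 0 (no dividend yield, q = 0)
Theta = -0.1366822798 + (-0.0055408868) + (0.0000000000) = -0.142223

Answer: Theta = -0.142223


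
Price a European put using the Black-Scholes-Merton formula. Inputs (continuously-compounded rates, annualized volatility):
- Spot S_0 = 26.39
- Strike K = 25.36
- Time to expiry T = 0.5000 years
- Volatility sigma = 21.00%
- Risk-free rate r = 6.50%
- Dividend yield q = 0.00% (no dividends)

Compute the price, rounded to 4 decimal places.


Answer: Price = 0.7618

Derivation:
d1 = (ln(S/K) + (r - q + 0.5*sigma^2) * T) / (sigma * sqrt(T)) = 0.56122069
d2 = d1 - sigma * sqrt(T) = 0.41272827
exp(-rT) = 0.96802245; exp(-qT) = 1.00000000
P = K * exp(-rT) * N(-d2) - S_0 * exp(-qT) * N(-d1)
N(-d1) = 0.28732355; N(-d2) = 0.33990286
P = 25.3600 * 0.96802245 * 0.33990286 - 26.3900 * 1.00000000 * 0.28732355 = 0.7618


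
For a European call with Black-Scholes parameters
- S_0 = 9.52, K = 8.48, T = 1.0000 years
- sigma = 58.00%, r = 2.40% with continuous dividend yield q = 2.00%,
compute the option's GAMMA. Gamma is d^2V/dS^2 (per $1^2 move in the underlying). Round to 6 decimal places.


Answer: Gamma = 0.062613

Derivation:
d1 = 0.4963524121; d2 = -0.0836475879
phi(d1) = 0.3527056609; exp(-qT) = 0.9801986733; exp(-rT) = 0.9762857098
Gamma = exp(-qT) * phi(d1) / (S * sigma * sqrt(T)) = 0.9801986733 * 0.3527056609 / (9.5200 * 0.5800 * 1.0000000000) = 0.062613


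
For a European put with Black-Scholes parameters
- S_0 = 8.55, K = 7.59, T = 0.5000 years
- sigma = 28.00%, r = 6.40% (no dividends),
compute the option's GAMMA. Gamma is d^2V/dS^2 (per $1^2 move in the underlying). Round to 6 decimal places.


d1 = 0.8621636388; d2 = 0.6641737401
phi(d1) = 0.2751052291; exp(-qT) = 1.0000000000; exp(-rT) = 0.9685065821
Gamma = exp(-qT) * phi(d1) / (S * sigma * sqrt(T)) = 1.0000000000 * 0.2751052291 / (8.5500 * 0.2800 * 0.7071067812) = 0.162514

Answer: Gamma = 0.162514


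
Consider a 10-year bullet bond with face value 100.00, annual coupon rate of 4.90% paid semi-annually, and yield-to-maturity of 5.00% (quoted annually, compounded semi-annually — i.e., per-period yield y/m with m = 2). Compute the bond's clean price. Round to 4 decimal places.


Coupon per period c = face * coupon_rate / m = 2.450000
Periods per year m = 2; per-period yield y/m = 0.025000
Number of cashflows N = 20
Cashflows (t years, CF_t, discount factor 1/(1+y/m)^(m*t), PV):
  t = 0.5000: CF_t = 2.450000, DF = 0.975610, PV = 2.390244
  t = 1.0000: CF_t = 2.450000, DF = 0.951814, PV = 2.331945
  t = 1.5000: CF_t = 2.450000, DF = 0.928599, PV = 2.275069
  t = 2.0000: CF_t = 2.450000, DF = 0.905951, PV = 2.219579
  t = 2.5000: CF_t = 2.450000, DF = 0.883854, PV = 2.165443
  t = 3.0000: CF_t = 2.450000, DF = 0.862297, PV = 2.112627
  t = 3.5000: CF_t = 2.450000, DF = 0.841265, PV = 2.061100
  t = 4.0000: CF_t = 2.450000, DF = 0.820747, PV = 2.010829
  t = 4.5000: CF_t = 2.450000, DF = 0.800728, PV = 1.961784
  t = 5.0000: CF_t = 2.450000, DF = 0.781198, PV = 1.913936
  t = 5.5000: CF_t = 2.450000, DF = 0.762145, PV = 1.867255
  t = 6.0000: CF_t = 2.450000, DF = 0.743556, PV = 1.821712
  t = 6.5000: CF_t = 2.450000, DF = 0.725420, PV = 1.777280
  t = 7.0000: CF_t = 2.450000, DF = 0.707727, PV = 1.733932
  t = 7.5000: CF_t = 2.450000, DF = 0.690466, PV = 1.691641
  t = 8.0000: CF_t = 2.450000, DF = 0.673625, PV = 1.650381
  t = 8.5000: CF_t = 2.450000, DF = 0.657195, PV = 1.610128
  t = 9.0000: CF_t = 2.450000, DF = 0.641166, PV = 1.570856
  t = 9.5000: CF_t = 2.450000, DF = 0.625528, PV = 1.532543
  t = 10.0000: CF_t = 102.450000, DF = 0.610271, PV = 62.522258
Price P = sum_t PV_t = 99.220542

Answer: Price = 99.2205


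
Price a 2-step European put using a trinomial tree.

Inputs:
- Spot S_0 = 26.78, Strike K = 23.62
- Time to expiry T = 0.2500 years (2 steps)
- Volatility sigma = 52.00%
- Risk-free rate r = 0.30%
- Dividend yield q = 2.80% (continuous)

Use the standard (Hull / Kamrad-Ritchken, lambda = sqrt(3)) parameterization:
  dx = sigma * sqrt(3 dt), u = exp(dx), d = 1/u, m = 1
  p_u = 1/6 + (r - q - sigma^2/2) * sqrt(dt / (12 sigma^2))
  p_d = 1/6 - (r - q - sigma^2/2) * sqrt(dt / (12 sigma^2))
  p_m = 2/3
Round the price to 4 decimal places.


Answer: Price = V(0,0) = 1.4644

Derivation:
dt = T/N = 0.125000; dx = sigma*sqrt(3*dt) = 0.318434
u = exp(dx) = 1.374972; d = 1/u = 0.727287
p_u = 0.135224, p_m = 0.666667, p_d = 0.198110
Discount per step: exp(-r*dt) = 0.999625
Stock lattice S(k, j) with j the centered position index:
  k=0: S(0,+0) = 26.7800
  k=1: S(1,-1) = 19.4768; S(1,+0) = 26.7800; S(1,+1) = 36.8218
  k=2: S(2,-2) = 14.1652; S(2,-1) = 19.4768; S(2,+0) = 26.7800; S(2,+1) = 36.8218; S(2,+2) = 50.6289
Terminal payoffs V(N, j) = max(K - S_T, 0):
  V(2,-2) = 9.454803; V(2,-1) = 4.143246; V(2,+0) = 0.000000; V(2,+1) = 0.000000; V(2,+2) = 0.000000
Backward induction: V(k, j) = exp(-r*dt) * [p_u * V(k+1, j+1) + p_m * V(k+1, j) + p_d * V(k+1, j-1)]
  V(1,-1) = exp(-r*dt) * [p_u*0.000000 + p_m*4.143246 + p_d*9.454803] = 4.633513
  V(1,+0) = exp(-r*dt) * [p_u*0.000000 + p_m*0.000000 + p_d*4.143246] = 0.820509
  V(1,+1) = exp(-r*dt) * [p_u*0.000000 + p_m*0.000000 + p_d*0.000000] = 0.000000
  V(0,+0) = exp(-r*dt) * [p_u*0.000000 + p_m*0.820509 + p_d*4.633513] = 1.464401


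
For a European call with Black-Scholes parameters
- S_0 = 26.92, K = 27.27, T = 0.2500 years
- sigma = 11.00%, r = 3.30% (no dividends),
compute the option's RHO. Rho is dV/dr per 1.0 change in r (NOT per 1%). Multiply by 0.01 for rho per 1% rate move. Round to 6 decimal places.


Answer: Rho = 3.078276

Derivation:
d1 = -0.0573671287; d2 = -0.1123671287
phi(d1) = 0.3982863632; exp(-qT) = 1.0000000000; exp(-rT) = 0.9917839379
N(d2) = 0.4552661588
Rho = K*T*exp(-rT)*N(d2) = 27.2700 * 0.2500 * 0.9917839379 * 0.4552661588 = 3.078276


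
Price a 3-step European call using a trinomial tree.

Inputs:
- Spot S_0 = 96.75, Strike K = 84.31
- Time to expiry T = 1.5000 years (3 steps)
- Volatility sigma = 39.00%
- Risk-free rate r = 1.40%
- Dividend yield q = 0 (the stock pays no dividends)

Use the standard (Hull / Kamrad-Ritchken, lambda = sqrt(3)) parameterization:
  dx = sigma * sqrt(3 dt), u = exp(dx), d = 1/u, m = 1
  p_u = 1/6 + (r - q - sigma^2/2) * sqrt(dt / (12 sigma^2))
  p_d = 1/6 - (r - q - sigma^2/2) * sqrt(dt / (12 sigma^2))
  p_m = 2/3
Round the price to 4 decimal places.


Answer: Price = V(0,0) = 24.8806

Derivation:
dt = T/N = 0.500000; dx = sigma*sqrt(3*dt) = 0.477650
u = exp(dx) = 1.612282; d = 1/u = 0.620239
p_u = 0.134190, p_m = 0.666667, p_d = 0.199143
Discount per step: exp(-r*dt) = 0.993024
Stock lattice S(k, j) with j the centered position index:
  k=0: S(0,+0) = 96.7500
  k=1: S(1,-1) = 60.0081; S(1,+0) = 96.7500; S(1,+1) = 155.9883
  k=2: S(2,-2) = 37.2194; S(2,-1) = 60.0081; S(2,+0) = 96.7500; S(2,+1) = 155.9883; S(2,+2) = 251.4971
  k=3: S(3,-3) = 23.0849; S(3,-2) = 37.2194; S(3,-1) = 60.0081; S(3,+0) = 96.7500; S(3,+1) = 155.9883; S(3,+2) = 251.4971; S(3,+3) = 405.4842
Terminal payoffs V(N, j) = max(S_T - K, 0):
  V(3,-3) = 0.000000; V(3,-2) = 0.000000; V(3,-1) = 0.000000; V(3,+0) = 12.440000; V(3,+1) = 71.678273; V(3,+2) = 167.187068; V(3,+3) = 321.174169
Backward induction: V(k, j) = exp(-r*dt) * [p_u * V(k+1, j+1) + p_m * V(k+1, j) + p_d * V(k+1, j-1)]
  V(2,-2) = exp(-r*dt) * [p_u*0.000000 + p_m*0.000000 + p_d*0.000000] = 0.000000
  V(2,-1) = exp(-r*dt) * [p_u*12.440000 + p_m*0.000000 + p_d*0.000000] = 1.657679
  V(2,+0) = exp(-r*dt) * [p_u*71.678273 + p_m*12.440000 + p_d*0.000000] = 17.786895
  V(2,+1) = exp(-r*dt) * [p_u*167.187068 + p_m*71.678273 + p_d*12.440000] = 72.190583
  V(2,+2) = exp(-r*dt) * [p_u*321.174169 + p_m*167.187068 + p_d*71.678273] = 167.652967
  V(1,-1) = exp(-r*dt) * [p_u*17.786895 + p_m*1.657679 + p_d*0.000000] = 3.467584
  V(1,+0) = exp(-r*dt) * [p_u*72.190583 + p_m*17.786895 + p_d*1.657679] = 21.722707
  V(1,+1) = exp(-r*dt) * [p_u*167.652967 + p_m*72.190583 + p_d*17.786895] = 73.649194
  V(0,+0) = exp(-r*dt) * [p_u*73.649194 + p_m*21.722707 + p_d*3.467584] = 24.880561


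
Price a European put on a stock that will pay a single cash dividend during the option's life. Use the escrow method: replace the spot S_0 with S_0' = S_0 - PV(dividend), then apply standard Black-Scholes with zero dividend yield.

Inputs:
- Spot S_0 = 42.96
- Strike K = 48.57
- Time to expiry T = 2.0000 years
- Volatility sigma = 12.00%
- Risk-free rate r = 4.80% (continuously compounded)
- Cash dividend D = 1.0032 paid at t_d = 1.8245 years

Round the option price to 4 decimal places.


Answer: Price = 4.0721

Derivation:
PV(D) = D * exp(-r * t_d) = 1.0032 * 0.91614924 = 0.91908092
S_0' = S_0 - PV(D) = 42.9600 - 0.91908092 = 42.04091908
d1 = (ln(S_0'/K) + (r + sigma^2/2)*T) / (sigma*sqrt(T)) = -0.20012683
d2 = d1 - sigma*sqrt(T) = -0.36983245
exp(-rT) = 0.90846402
N(-d1) = 0.57930930; N(-d2) = 0.64424633
P = K * exp(-rT) * N(-d2) - S_0' * N(-d1) = 48.5700 * 0.90846402 * 0.64424633 - 42.04091908 * 0.57930930 = 4.0721


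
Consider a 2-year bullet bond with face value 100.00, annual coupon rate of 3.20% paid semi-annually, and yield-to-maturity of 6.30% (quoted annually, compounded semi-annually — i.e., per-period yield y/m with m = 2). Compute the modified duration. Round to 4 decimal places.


Coupon per period c = face * coupon_rate / m = 1.600000
Periods per year m = 2; per-period yield y/m = 0.031500
Number of cashflows N = 4
Cashflows (t years, CF_t, discount factor 1/(1+y/m)^(m*t), PV):
  t = 0.5000: CF_t = 1.600000, DF = 0.969462, PV = 1.551139
  t = 1.0000: CF_t = 1.600000, DF = 0.939856, PV = 1.503770
  t = 1.5000: CF_t = 1.600000, DF = 0.911155, PV = 1.457848
  t = 2.0000: CF_t = 101.600000, DF = 0.883330, PV = 89.746347
Price P = sum_t PV_t = 94.259104
First compute Macaulay numerator sum_t t * PV_t:
  t * PV_t at t = 0.5000: 0.775570
  t * PV_t at t = 1.0000: 1.503770
  t * PV_t at t = 1.5000: 2.186772
  t * PV_t at t = 2.0000: 179.492693
Macaulay duration D = 183.958805 / 94.259104 = 1.951629
Modified duration = D / (1 + y/m) = 1.951629 / (1 + 0.031500) = 1.892030

Answer: Modified duration = 1.8920


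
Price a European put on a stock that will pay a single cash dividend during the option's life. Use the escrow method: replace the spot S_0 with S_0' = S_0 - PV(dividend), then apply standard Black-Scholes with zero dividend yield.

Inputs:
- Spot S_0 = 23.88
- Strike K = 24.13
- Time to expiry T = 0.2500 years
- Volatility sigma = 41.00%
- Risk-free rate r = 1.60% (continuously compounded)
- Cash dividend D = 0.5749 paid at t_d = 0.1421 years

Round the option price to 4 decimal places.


Answer: Price = 2.3176

Derivation:
PV(D) = D * exp(-r * t_d) = 0.5749 * 0.99772898 = 0.57359439
S_0' = S_0 - PV(D) = 23.8800 - 0.57359439 = 23.30640561
d1 = (ln(S_0'/K) + (r + sigma^2/2)*T) / (sigma*sqrt(T)) = -0.04739092
d2 = d1 - sigma*sqrt(T) = -0.25239092
exp(-rT) = 0.99600799
N(-d1) = 0.51889917; N(-d2) = 0.59963054
P = K * exp(-rT) * N(-d2) - S_0' * N(-d1) = 24.1300 * 0.99600799 * 0.59963054 - 23.30640561 * 0.51889917 = 2.3176


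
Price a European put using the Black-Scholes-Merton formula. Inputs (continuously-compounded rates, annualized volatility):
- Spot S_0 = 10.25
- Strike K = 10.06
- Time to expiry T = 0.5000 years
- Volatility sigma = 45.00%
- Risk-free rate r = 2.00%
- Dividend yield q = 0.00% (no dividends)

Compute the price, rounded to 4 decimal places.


d1 = (ln(S/K) + (r - q + 0.5*sigma^2) * T) / (sigma * sqrt(T)) = 0.24932755
d2 = d1 - sigma * sqrt(T) = -0.06887050
exp(-rT) = 0.99004983; exp(-qT) = 1.00000000
P = K * exp(-rT) * N(-d2) - S_0 * exp(-qT) * N(-d1)
N(-d1) = 0.40155371; N(-d2) = 0.52745365
P = 10.0600 * 0.99004983 * 0.52745365 - 10.2500 * 1.00000000 * 0.40155371 = 1.1375

Answer: Price = 1.1375


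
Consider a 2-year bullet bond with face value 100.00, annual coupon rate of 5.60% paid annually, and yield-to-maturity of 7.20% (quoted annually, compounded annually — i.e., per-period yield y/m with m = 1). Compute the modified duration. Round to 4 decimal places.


Coupon per period c = face * coupon_rate / m = 5.600000
Periods per year m = 1; per-period yield y/m = 0.072000
Number of cashflows N = 2
Cashflows (t years, CF_t, discount factor 1/(1+y/m)^(m*t), PV):
  t = 1.0000: CF_t = 5.600000, DF = 0.932836, PV = 5.223881
  t = 2.0000: CF_t = 105.600000, DF = 0.870183, PV = 91.891290
Price P = sum_t PV_t = 97.115170
First compute Macaulay numerator sum_t t * PV_t:
  t * PV_t at t = 1.0000: 5.223881
  t * PV_t at t = 2.0000: 183.782580
Macaulay duration D = 189.006460 / 97.115170 = 1.946209
Modified duration = D / (1 + y/m) = 1.946209 / (1 + 0.072000) = 1.815494

Answer: Modified duration = 1.8155


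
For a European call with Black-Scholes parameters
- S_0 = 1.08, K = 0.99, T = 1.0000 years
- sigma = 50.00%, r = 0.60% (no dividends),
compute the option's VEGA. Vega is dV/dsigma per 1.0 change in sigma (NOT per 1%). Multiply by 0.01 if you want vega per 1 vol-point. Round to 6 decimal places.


Answer: Vega = 0.391788

Derivation:
d1 = 0.4360227540; d2 = -0.0639772460
phi(d1) = 0.3627662998; exp(-qT) = 1.0000000000; exp(-rT) = 0.9940179641
Vega = S * exp(-qT) * phi(d1) * sqrt(T) = 1.0800 * 1.0000000000 * 0.3627662998 * 1.0000000000 = 0.391788


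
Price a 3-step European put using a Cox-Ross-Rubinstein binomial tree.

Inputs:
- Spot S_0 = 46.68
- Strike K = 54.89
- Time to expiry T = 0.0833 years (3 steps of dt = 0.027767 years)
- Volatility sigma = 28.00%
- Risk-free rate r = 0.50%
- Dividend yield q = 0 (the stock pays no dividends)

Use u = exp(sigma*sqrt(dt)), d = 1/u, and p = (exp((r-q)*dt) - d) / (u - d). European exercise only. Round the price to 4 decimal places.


dt = T/N = 0.027767
u = exp(sigma*sqrt(dt)) = 1.047763; d = 1/u = 0.954414
p = (exp((r-q)*dt) - d) / (u - d) = 0.489825
Discount per step: exp(-r*dt) = 0.999861
Stock lattice S(k, i) with i counting down-moves:
  k=0: S(0,0) = 46.6800
  k=1: S(1,0) = 48.9096; S(1,1) = 44.5521
  k=2: S(2,0) = 51.2456; S(2,1) = 46.6800; S(2,2) = 42.5211
  k=3: S(3,0) = 53.6933; S(3,1) = 48.9096; S(3,2) = 44.5521; S(3,3) = 40.5828
Terminal payoffs V(N, i) = max(K - S_T, 0):
  V(3,0) = 1.196723; V(3,1) = 5.980427; V(3,2) = 10.337936; V(3,3) = 14.307221
Backward induction: V(k, i) = exp(-r*dt) * [p * V(k+1, i) + (1-p) * V(k+1, i+1)].
  V(2,0) = exp(-r*dt) * [p*1.196723 + (1-p)*5.980427] = 3.636744
  V(2,1) = exp(-r*dt) * [p*5.980427 + (1-p)*10.337936] = 8.202380
  V(2,2) = exp(-r*dt) * [p*10.337936 + (1-p)*14.307221] = 12.361249
  V(1,0) = exp(-r*dt) * [p*3.636744 + (1-p)*8.202380] = 5.965188
  V(1,1) = exp(-r*dt) * [p*8.202380 + (1-p)*12.361249] = 10.322697
  V(0,0) = exp(-r*dt) * [p*5.965188 + (1-p)*10.322697] = 8.187143

Answer: Price = V(0,0) = 8.1871
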